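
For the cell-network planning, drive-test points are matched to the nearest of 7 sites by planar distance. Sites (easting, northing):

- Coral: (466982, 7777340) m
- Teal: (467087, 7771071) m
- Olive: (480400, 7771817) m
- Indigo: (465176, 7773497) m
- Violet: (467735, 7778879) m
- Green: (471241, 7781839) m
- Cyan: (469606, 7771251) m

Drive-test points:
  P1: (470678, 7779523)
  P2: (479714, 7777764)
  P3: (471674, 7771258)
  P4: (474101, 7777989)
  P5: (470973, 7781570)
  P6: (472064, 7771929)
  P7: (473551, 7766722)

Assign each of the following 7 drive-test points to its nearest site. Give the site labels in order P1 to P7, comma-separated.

P1 → Green (d²=5680825.00)
P2 → Olive (d²=35837405.00)
P3 → Cyan (d²=4276673.00)
P4 → Green (d²=23002100.00)
P5 → Green (d²=144185.00)
P6 → Cyan (d²=6501448.00)
P7 → Cyan (d²=36074866.00)

Green, Olive, Cyan, Green, Green, Cyan, Cyan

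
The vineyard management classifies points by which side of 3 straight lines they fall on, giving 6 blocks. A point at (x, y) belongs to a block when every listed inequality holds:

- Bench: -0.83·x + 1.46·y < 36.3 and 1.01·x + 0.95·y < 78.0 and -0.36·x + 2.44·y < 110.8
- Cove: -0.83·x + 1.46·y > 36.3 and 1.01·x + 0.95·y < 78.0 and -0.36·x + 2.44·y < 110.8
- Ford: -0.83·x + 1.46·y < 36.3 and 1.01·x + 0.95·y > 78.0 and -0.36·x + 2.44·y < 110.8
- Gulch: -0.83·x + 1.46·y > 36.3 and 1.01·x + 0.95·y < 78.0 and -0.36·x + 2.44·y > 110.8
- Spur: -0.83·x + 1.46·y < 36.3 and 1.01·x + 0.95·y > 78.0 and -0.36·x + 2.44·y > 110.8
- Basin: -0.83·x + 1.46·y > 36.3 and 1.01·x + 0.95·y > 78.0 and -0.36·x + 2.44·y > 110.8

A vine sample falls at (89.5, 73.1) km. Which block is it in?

Spur

-0.83·89.5 + 1.46·73.1 = 32.441, which is < 36.3
1.01·89.5 + 0.95·73.1 = 159.840, which is > 78.0
-0.36·89.5 + 2.44·73.1 = 146.144, which is > 110.8
This sign pattern matches Spur.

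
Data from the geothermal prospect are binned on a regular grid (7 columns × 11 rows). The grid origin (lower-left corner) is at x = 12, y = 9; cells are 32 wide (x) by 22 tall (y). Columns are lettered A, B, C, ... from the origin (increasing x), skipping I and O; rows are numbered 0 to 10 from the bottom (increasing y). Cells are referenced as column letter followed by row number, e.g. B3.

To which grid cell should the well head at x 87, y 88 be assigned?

Column index: ⌊(87 − 12) / 32⌋ = ⌊2.344⌋ = 2 → column C
Row offset from origin: ⌊(88 − 9) / 22⌋ = ⌊3.591⌋ = 3 → row 3

C3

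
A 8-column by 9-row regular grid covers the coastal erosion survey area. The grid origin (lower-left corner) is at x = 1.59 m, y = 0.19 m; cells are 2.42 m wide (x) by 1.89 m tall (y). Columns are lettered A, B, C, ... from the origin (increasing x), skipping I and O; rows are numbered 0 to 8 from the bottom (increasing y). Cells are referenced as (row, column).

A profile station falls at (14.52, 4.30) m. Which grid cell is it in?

(2, F)

Column index: ⌊(14.52 − 1.59) / 2.42⌋ = ⌊5.343⌋ = 5 → column F
Row offset from origin: ⌊(4.30 − 0.19) / 1.89⌋ = ⌊2.175⌋ = 2 → row 2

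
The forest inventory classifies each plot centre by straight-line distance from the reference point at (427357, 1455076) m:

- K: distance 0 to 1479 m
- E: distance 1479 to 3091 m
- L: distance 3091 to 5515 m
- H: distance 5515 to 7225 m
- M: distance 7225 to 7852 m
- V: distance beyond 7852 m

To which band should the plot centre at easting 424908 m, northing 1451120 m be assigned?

L

Distance = √((424908−427357)² + (1451120−1455076)²) = √(5997601.000 + 15649936.000) = 4652.691 m.
3091 ≤ 4652.691 < 5515 → L.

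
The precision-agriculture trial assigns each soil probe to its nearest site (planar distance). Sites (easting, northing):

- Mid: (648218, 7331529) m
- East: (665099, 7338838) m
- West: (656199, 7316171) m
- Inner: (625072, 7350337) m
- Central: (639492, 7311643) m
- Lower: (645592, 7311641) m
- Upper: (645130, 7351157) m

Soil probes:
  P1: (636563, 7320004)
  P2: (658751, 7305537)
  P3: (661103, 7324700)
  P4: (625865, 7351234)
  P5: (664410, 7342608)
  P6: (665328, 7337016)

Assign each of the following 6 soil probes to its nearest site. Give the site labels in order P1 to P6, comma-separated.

Central, West, West, Inner, East, East

P1 → Central (d²=78485362.00)
P2 → West (d²=119594660.00)
P3 → West (d²=96793057.00)
P4 → Inner (d²=1433458.00)
P5 → East (d²=14687621.00)
P6 → East (d²=3372125.00)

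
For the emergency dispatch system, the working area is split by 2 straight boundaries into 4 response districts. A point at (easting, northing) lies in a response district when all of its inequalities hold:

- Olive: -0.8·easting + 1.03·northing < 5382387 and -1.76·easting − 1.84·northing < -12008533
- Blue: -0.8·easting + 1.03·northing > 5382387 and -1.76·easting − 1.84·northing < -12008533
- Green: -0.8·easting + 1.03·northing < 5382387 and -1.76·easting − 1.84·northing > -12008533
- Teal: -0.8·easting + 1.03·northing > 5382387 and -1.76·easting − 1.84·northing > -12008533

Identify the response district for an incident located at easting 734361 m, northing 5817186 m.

Teal

-0.8·734361 + 1.03·5817186 = 5404212.780, which is > 5382387
-1.76·734361 − 1.84·5817186 = -11996097.600, which is > -12008533
This sign pattern matches Teal.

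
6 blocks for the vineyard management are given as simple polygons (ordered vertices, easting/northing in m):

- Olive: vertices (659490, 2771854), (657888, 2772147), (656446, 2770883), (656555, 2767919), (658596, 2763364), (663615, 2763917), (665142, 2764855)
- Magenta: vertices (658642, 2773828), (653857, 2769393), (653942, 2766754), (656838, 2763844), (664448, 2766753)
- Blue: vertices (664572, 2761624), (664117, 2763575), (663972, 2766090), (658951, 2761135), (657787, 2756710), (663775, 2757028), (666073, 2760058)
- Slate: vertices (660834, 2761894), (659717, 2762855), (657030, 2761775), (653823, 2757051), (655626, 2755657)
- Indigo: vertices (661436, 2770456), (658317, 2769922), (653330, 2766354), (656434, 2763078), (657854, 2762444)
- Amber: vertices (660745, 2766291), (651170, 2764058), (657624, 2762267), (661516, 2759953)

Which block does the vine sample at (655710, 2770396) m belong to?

Magenta

Cast a ray rightward from (655710, 2770396). For each polygon, the edges (by vertex number in listed order) whose endpoints lie on opposite sides of northing = 2770396, where each meets that height, and whether that is right or left of the point:
Olive: 3–4 at easting≈656463.9 (right), 7–1 at easting≈660667.4 (right) → 2 crossings.
Magenta: 1–2 at easting≈654939.2 (left), 5–1 at easting≈661458.4 (right) → 1 crossing.
Blue: no edge straddles that height → 0 crossings.
Slate: no edge straddles that height → 0 crossings.
Indigo: 1–2 at easting≈661085.6 (right), 5–1 at easting≈661409.2 (right) → 2 crossings.
Amber: no edge straddles that height → 0 crossings.
Only Magenta has an odd count, so the point is inside Magenta.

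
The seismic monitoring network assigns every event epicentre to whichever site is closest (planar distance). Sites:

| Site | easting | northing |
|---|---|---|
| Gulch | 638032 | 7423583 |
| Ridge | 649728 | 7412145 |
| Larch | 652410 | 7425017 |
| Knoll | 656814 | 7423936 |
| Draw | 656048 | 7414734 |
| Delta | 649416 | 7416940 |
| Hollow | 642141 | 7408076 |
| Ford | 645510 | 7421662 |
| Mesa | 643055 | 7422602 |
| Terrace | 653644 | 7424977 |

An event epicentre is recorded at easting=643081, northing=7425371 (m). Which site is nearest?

Mesa

Squared distances to each site:
Gulch: 28689345.000; Ridge: 219109685.000; Larch: 87155557.000; Knoll: 190654514.000; Draw: 281288858.000; Delta: 111213986.000; Hollow: 300000625.000; Ford: 19656722.000; Mesa: 7668037.000; Terrace: 111732205.000.
Minimum at Mesa.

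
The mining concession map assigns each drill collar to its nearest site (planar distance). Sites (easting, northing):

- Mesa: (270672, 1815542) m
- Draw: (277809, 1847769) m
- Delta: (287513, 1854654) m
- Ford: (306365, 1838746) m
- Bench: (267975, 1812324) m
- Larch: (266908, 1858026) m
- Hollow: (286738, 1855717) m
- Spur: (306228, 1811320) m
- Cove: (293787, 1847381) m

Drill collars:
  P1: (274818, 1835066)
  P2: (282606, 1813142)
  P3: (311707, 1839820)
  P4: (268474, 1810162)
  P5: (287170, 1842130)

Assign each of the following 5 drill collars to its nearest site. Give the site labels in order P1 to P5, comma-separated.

P1 → Draw (d²=170312290.00)
P2 → Mesa (d²=148180356.00)
P3 → Ford (d²=29690440.00)
P4 → Bench (d²=4923245.00)
P5 → Cove (d²=71357690.00)

Draw, Mesa, Ford, Bench, Cove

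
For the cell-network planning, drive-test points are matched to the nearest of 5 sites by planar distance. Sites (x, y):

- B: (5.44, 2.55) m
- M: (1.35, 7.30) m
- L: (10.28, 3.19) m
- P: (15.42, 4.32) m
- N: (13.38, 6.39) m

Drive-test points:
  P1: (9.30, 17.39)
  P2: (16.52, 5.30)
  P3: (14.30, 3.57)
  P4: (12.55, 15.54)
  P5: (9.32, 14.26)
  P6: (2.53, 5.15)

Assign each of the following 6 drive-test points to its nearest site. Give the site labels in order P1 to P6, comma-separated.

N, P, P, N, N, M

P1 → N (d²=137.65)
P2 → P (d²=2.17)
P3 → P (d²=1.82)
P4 → N (d²=84.41)
P5 → N (d²=78.42)
P6 → M (d²=6.01)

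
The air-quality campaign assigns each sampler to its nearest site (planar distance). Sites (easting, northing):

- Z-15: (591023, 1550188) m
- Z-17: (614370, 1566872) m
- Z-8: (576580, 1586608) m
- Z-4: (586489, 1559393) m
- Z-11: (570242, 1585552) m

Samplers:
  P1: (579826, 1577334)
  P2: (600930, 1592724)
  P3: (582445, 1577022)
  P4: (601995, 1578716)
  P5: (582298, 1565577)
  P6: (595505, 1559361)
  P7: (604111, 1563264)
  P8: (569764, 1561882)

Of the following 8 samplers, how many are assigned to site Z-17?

P1 → Z-8
P2 → Z-8
P3 → Z-8
P4 → Z-17
P5 → Z-4
P6 → Z-4
P7 → Z-17
P8 → Z-4
2 of the 8 go to Z-17.

2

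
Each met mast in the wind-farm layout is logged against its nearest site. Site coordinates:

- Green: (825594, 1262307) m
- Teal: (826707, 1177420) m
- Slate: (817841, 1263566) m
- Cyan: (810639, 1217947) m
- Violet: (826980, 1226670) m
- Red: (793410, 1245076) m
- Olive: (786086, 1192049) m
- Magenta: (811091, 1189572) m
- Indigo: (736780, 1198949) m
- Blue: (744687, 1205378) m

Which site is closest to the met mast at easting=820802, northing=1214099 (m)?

Cyan

Squared distances to each site:
Green: 2346974528.000; Teal: 1380218066.000; Slate: 2455751610.000; Cyan: 118093673.000; Violet: 196197725.000; Red: 1709896193.000; Olive: 1691403156.000; Magenta: 695877250.000; Indigo: 7289218984.000; Blue: 5869549066.000.
Minimum at Cyan.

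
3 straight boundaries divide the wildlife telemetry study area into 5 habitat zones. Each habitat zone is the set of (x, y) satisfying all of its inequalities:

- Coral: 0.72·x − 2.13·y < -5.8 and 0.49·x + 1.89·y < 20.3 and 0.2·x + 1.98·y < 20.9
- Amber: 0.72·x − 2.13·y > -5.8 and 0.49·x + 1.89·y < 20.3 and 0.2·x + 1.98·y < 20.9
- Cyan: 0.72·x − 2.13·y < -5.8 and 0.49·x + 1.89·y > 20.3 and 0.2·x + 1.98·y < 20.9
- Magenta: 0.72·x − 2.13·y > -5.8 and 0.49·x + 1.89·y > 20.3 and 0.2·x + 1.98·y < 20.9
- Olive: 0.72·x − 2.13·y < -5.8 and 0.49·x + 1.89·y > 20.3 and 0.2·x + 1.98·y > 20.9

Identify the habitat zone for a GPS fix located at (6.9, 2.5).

Amber

0.72·6.9 − 2.13·2.5 = -0.357, which is > -5.8
0.49·6.9 + 1.89·2.5 = 8.106, which is < 20.3
0.2·6.9 + 1.98·2.5 = 6.330, which is < 20.9
This sign pattern matches Amber.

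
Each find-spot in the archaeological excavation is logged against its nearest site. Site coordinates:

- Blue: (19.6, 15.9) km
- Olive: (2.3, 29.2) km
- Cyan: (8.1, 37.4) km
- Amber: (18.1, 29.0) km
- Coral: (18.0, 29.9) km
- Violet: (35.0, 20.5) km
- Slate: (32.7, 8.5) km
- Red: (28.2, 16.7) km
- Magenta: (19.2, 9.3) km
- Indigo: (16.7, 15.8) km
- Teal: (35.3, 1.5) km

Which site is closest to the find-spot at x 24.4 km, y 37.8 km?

Coral

Squared distances to each site:
Blue: 502.650; Olive: 562.370; Cyan: 265.850; Amber: 117.130; Coral: 103.370; Violet: 411.650; Slate: 927.380; Red: 459.650; Magenta: 839.290; Indigo: 543.290; Teal: 1436.500.
Minimum at Coral.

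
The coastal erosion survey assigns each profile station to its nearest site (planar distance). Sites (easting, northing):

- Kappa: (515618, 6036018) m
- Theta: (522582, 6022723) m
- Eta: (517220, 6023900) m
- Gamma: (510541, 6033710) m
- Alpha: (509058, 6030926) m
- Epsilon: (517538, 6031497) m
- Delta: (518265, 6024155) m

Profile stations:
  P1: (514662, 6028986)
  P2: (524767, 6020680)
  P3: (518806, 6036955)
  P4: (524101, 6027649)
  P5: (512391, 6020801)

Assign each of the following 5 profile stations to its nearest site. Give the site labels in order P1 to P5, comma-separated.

Epsilon, Theta, Kappa, Theta, Eta

P1 → Epsilon (d²=14576497.00)
P2 → Theta (d²=8948074.00)
P3 → Kappa (d²=11041313.00)
P4 → Theta (d²=26572837.00)
P5 → Eta (d²=32923042.00)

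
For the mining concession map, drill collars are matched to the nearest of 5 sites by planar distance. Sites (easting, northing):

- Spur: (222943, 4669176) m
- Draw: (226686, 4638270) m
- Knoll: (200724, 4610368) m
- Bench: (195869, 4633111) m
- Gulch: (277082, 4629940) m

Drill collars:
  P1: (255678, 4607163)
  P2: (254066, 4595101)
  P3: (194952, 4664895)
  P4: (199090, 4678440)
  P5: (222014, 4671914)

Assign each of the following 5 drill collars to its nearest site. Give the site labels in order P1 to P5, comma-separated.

P1 → Gulch (d²=976922945.00)
P2 → Gulch (d²=1743492177.00)
P3 → Spur (d²=801823042.00)
P4 → Spur (d²=654787305.00)
P5 → Spur (d²=8359685.00)

Gulch, Gulch, Spur, Spur, Spur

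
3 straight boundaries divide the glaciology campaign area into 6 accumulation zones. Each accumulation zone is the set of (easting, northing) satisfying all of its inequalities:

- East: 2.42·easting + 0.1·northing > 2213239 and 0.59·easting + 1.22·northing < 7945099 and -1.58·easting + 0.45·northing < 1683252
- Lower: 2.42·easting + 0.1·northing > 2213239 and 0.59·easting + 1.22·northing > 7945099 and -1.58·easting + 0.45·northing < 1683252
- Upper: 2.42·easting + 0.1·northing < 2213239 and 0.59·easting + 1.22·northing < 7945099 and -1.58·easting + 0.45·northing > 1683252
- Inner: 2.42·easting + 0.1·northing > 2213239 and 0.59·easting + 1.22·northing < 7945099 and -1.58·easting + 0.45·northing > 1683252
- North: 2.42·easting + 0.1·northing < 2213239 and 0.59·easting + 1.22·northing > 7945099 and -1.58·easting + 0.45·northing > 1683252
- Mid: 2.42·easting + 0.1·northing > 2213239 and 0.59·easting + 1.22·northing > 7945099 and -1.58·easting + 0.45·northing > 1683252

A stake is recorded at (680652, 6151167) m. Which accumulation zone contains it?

2.42·680652 + 0.1·6151167 = 2262294.540, which is > 2213239
0.59·680652 + 1.22·6151167 = 7906008.420, which is < 7945099
-1.58·680652 + 0.45·6151167 = 1692594.990, which is > 1683252
This sign pattern matches Inner.

Inner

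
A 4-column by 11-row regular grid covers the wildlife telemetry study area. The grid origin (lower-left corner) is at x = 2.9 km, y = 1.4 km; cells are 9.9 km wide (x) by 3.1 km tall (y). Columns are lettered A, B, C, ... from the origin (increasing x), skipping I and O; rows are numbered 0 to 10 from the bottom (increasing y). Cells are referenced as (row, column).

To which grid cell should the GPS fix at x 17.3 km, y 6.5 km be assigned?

Column index: ⌊(17.3 − 2.9) / 9.9⌋ = ⌊1.455⌋ = 1 → column B
Row offset from origin: ⌊(6.5 − 1.4) / 3.1⌋ = ⌊1.645⌋ = 1 → row 1

(1, B)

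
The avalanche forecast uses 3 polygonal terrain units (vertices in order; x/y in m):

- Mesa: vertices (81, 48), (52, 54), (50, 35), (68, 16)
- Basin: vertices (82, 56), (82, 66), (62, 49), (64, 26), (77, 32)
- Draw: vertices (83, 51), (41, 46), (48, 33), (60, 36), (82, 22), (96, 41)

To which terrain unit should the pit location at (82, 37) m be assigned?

Cast a ray rightward from (82, 37). For each polygon, the edges (by vertex number in listed order) whose endpoints lie on opposite sides of y = 37, where each meets that height, and whether that is right or left of the point:
Mesa: 2–3 at x≈50.2 (left), 4–1 at x≈76.5 (left) → 0 crossings.
Basin: 3–4 at x≈63.0 (left), 5–1 at x≈78.0 (left) → 0 crossings.
Draw: 2–3 at x≈45.8 (left), 5–6 at x≈93.1 (right) → 1 crossing.
Only Draw has an odd count, so the point is inside Draw.

Draw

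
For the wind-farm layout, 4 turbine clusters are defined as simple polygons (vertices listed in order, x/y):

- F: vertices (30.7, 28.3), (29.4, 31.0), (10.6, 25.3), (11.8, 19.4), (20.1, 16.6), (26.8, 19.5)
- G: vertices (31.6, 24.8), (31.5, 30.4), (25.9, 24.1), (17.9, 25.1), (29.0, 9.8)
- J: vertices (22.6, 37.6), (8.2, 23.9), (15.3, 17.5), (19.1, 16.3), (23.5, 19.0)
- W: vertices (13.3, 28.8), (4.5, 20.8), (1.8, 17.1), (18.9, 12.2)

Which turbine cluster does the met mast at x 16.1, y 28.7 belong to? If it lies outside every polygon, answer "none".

Cast a ray rightward from (16.1, 28.7). For each polygon, the edges (by vertex number in listed order) whose endpoints lie on opposite sides of y = 28.7, where each meets that height, and whether that is right or left of the point:
F: 1–2 at x≈30.51 (right), 2–3 at x≈21.81 (right) → 2 crossings.
G: 1–2 at x≈31.53 (right), 2–3 at x≈29.99 (right) → 2 crossings.
J: 1–2 at x≈13.25 (left), 5–1 at x≈23.03 (right) → 1 crossing.
W: 1–2 at x≈13.19 (left), 4–1 at x≈13.33 (left) → 0 crossings.
Only J has an odd count, so the point is inside J.

J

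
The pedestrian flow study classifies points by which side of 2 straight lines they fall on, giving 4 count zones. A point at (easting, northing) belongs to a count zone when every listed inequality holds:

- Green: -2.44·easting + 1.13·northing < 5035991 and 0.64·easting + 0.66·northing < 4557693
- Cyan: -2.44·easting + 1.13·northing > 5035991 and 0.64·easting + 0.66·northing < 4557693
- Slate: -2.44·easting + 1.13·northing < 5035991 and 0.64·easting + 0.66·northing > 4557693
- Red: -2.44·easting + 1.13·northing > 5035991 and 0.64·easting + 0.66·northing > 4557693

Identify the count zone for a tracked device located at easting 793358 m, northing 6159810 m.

-2.44·793358 + 1.13·6159810 = 5024791.780, which is < 5035991
0.64·793358 + 0.66·6159810 = 4573223.720, which is > 4557693
This sign pattern matches Slate.

Slate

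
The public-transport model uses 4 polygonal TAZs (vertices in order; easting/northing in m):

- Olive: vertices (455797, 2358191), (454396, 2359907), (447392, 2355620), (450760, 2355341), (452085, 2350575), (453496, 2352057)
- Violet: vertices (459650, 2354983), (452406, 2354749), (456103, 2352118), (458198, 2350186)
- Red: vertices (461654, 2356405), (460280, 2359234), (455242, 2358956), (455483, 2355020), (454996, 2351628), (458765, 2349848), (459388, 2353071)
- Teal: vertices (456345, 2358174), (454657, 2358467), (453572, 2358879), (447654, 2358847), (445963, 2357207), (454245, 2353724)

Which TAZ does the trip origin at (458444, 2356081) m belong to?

Cast a ray rightward from (458444, 2356081). For each polygon, the edges (by vertex number in listed order) whose endpoints lie on opposite sides of northing = 2356081, where each meets that height, and whether that is right or left of the point:
Olive: 2–3 at easting≈448145.2 (left), 6–1 at easting≈455005.5 (left) → 0 crossings.
Violet: no edge straddles that height → 0 crossings.
Red: 3–4 at easting≈455418.0 (left), 7–1 at easting≈461433.8 (right) → 1 crossing.
Teal: 5–6 at easting≈448640.4 (left), 6–1 at easting≈455357.3 (left) → 0 crossings.
Only Red has an odd count, so the point is inside Red.

Red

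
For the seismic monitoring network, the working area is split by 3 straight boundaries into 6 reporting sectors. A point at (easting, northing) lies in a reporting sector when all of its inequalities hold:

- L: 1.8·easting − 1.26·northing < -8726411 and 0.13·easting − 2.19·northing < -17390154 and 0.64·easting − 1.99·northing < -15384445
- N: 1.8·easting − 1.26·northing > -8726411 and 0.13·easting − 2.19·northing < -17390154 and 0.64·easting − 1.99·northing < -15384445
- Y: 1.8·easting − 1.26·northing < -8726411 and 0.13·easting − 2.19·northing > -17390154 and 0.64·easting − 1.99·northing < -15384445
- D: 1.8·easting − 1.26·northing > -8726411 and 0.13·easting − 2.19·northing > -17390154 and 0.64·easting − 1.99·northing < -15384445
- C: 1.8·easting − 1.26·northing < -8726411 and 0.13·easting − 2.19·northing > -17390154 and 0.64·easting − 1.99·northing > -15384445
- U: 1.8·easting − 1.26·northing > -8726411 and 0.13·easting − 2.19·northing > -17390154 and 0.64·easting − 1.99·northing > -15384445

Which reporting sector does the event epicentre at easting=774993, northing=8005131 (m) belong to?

N

1.8·774993 − 1.26·8005131 = -8691477.660, which is > -8726411
0.13·774993 − 2.19·8005131 = -17430487.800, which is < -17390154
0.64·774993 − 1.99·8005131 = -15434215.170, which is < -15384445
This sign pattern matches N.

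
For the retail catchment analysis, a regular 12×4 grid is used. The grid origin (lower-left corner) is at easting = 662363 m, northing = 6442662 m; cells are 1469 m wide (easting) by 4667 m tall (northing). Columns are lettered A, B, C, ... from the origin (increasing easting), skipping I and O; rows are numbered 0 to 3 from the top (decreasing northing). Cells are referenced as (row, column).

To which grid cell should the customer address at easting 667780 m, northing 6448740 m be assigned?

(2, D)

Column index: ⌊(667780 − 662363) / 1469⌋ = ⌊3.688⌋ = 3 → column D
Row offset from origin: ⌊(6448740 − 6442662) / 4667⌋ = ⌊1.302⌋ = 1 → row 2 (counted from top)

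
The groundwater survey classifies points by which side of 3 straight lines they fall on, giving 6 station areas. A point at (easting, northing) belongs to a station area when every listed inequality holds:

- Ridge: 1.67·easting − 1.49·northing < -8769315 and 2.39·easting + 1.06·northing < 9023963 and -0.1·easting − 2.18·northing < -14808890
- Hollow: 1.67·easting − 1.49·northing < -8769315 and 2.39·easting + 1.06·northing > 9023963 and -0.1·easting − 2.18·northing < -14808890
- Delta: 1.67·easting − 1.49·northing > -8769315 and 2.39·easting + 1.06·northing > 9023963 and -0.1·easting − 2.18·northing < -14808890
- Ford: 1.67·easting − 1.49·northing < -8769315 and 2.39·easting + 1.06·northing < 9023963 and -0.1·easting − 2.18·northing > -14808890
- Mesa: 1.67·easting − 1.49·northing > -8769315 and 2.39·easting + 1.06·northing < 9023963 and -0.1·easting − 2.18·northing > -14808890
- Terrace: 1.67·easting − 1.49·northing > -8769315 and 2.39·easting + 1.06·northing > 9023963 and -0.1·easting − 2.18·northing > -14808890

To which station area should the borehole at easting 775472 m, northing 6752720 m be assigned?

Mesa

1.67·775472 − 1.49·6752720 = -8766514.560, which is > -8769315
2.39·775472 + 1.06·6752720 = 9011261.280, which is < 9023963
-0.1·775472 − 2.18·6752720 = -14798476.800, which is > -14808890
This sign pattern matches Mesa.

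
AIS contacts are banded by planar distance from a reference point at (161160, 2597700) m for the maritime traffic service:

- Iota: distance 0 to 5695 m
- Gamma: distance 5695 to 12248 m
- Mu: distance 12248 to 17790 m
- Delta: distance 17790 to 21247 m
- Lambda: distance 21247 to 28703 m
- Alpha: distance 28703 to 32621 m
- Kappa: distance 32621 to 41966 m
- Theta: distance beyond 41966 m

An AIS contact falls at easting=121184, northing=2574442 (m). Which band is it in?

Theta

Distance = √((121184−161160)² + (2574442−2597700)²) = √(1598080576.000 + 540934564.000) = 46249.488 m.
41966 ≤ 46249.488 < ∞ → Theta.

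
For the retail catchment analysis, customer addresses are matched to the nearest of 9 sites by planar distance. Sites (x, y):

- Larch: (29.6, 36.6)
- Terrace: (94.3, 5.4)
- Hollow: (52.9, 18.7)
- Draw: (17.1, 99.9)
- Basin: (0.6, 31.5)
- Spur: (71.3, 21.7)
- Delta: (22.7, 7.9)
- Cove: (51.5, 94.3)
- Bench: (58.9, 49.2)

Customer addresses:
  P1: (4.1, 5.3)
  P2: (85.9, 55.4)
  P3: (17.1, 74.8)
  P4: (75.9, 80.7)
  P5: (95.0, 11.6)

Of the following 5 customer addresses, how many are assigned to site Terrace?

P1 → Delta
P2 → Bench
P3 → Draw
P4 → Cove
P5 → Terrace
1 of the 5 goes to Terrace.

1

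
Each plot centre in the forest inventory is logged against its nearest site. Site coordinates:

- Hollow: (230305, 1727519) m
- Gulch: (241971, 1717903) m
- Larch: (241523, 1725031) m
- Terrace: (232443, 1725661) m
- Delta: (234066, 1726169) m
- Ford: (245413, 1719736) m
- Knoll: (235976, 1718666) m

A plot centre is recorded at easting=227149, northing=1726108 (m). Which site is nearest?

Squared distances to each site:
Hollow: 11951257.000; Gulch: 287013709.000; Larch: 207771805.000; Terrace: 28226245.000; Delta: 47848610.000; Ford: 374176080.000; Knoll: 133299293.000.
Minimum at Hollow.

Hollow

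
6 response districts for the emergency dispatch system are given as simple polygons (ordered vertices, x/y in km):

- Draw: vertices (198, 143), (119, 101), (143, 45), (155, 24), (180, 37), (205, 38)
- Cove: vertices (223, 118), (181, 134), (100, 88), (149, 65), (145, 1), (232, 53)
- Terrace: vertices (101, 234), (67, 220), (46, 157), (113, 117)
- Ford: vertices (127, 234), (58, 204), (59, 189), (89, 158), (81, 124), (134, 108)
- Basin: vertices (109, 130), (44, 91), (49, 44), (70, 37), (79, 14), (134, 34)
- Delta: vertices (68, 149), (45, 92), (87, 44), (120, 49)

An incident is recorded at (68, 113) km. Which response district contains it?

Delta

Cast a ray rightward from (68, 113). For each polygon, the edges (by vertex number in listed order) whose endpoints lie on opposite sides of y = 113, where each meets that height, and whether that is right or left of the point:
Draw: 1–2 at x≈141.6 (right), 6–1 at x≈200.0 (right) → 2 crossings.
Cove: 2–3 at x≈144.0 (right), 6–1 at x≈223.7 (right) → 2 crossings.
Terrace: no edge straddles that height → 0 crossings.
Ford: 5–6 at x≈117.4 (right), 6–1 at x≈133.7 (right) → 2 crossings.
Basin: 1–2 at x≈80.7 (right), 6–1 at x≈113.4 (right) → 2 crossings.
Delta: 1–2 at x≈53.5 (left), 4–1 at x≈86.7 (right) → 1 crossing.
Only Delta has an odd count, so the point is inside Delta.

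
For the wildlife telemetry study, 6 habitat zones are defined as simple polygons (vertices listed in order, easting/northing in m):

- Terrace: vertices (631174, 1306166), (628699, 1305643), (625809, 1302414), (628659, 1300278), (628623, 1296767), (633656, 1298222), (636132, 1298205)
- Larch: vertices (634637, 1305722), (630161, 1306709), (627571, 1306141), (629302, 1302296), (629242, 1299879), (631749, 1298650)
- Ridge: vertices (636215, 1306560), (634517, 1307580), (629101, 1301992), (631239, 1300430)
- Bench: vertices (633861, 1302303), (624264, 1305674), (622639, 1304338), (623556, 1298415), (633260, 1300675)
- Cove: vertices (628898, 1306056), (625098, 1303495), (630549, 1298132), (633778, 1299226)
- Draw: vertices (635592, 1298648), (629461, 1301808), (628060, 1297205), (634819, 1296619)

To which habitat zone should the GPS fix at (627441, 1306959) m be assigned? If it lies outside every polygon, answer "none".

Cast a ray rightward from (627441, 1306959). For each polygon, the edges (by vertex number in listed order) whose endpoints lie on opposite sides of northing = 1306959, where each meets that height, and whether that is right or left of the point:
Terrace: no edge straddles that height → 0 crossings.
Larch: no edge straddles that height → 0 crossings.
Ridge: 1–2 at easting≈635550.8 (right), 2–3 at easting≈633915.1 (right) → 2 crossings.
Bench: no edge straddles that height → 0 crossings.
Cove: no edge straddles that height → 0 crossings.
Draw: no edge straddles that height → 0 crossings.
All counts are even, so the point lies outside every listed polygon.

none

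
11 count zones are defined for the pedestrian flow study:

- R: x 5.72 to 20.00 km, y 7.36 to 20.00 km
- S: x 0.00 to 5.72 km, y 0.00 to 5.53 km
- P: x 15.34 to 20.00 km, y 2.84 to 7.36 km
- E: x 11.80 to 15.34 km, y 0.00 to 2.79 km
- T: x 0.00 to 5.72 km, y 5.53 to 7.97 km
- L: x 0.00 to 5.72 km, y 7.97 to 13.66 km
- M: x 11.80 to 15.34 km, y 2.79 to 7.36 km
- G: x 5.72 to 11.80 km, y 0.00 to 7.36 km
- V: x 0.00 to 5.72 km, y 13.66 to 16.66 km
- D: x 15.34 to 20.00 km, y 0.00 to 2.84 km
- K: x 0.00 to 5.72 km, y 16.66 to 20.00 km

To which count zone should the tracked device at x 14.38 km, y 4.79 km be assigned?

The point has x = 14.38 and y = 4.79.
Only M satisfies 11.80 ≤ x ≤ 15.34 and 2.79 ≤ y ≤ 7.36.

M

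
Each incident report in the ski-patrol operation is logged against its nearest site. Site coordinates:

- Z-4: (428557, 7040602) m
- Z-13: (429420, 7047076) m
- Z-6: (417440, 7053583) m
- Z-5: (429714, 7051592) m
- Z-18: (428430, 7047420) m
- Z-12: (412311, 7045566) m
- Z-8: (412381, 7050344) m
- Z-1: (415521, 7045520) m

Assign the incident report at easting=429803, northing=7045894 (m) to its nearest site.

Z-13

Squared distances to each site:
Z-4: 29557780.000; Z-13: 1543813.000; Z-6: 211964490.000; Z-5: 32475125.000; Z-18: 4213805.000; Z-12: 306077648.000; Z-8: 323328584.000; Z-1: 204115400.000.
Minimum at Z-13.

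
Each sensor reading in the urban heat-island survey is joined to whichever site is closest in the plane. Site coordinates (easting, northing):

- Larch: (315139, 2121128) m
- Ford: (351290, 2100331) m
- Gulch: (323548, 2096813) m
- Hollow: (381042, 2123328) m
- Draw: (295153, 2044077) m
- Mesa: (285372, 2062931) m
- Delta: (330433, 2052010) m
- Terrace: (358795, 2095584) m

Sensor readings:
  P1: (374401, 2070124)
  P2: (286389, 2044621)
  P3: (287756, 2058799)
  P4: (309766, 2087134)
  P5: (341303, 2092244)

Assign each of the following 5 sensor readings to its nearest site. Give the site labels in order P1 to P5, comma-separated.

Terrace, Draw, Mesa, Gulch, Ford

P1 → Terrace (d²=891758836.00)
P2 → Draw (d²=77103632.00)
P3 → Mesa (d²=22756880.00)
P4 → Gulch (d²=283626565.00)
P5 → Ford (d²=165139738.00)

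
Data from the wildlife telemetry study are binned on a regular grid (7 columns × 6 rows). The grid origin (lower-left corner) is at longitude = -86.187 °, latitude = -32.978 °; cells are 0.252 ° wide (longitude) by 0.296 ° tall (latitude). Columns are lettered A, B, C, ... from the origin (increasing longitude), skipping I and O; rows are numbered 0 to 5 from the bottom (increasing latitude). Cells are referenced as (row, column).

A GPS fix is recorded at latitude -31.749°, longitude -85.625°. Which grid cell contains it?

Column index: ⌊(-85.625 − -86.187) / 0.252⌋ = ⌊2.230⌋ = 2 → column C
Row offset from origin: ⌊(-31.749 − -32.978) / 0.296⌋ = ⌊4.152⌋ = 4 → row 4

(4, C)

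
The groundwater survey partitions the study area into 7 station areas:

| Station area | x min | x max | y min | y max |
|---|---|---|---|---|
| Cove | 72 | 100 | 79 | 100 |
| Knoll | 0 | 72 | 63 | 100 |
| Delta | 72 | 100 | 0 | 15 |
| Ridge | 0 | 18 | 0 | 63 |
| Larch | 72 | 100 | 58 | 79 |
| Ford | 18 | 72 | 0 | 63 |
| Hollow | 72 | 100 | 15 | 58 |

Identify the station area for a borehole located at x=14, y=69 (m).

Knoll

The point has x = 14 and y = 69.
Only Knoll satisfies 0 ≤ x ≤ 72 and 63 ≤ y ≤ 100.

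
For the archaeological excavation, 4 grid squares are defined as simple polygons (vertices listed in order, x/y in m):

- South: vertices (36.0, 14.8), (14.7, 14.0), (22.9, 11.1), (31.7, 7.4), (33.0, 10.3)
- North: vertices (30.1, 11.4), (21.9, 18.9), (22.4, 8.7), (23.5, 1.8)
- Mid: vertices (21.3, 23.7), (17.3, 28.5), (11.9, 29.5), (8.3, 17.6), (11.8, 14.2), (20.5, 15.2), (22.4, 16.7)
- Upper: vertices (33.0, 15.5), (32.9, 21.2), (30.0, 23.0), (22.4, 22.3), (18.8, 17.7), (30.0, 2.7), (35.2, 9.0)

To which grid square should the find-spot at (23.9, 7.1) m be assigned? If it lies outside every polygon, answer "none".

North

Cast a ray rightward from (23.9, 7.1). For each polygon, the edges (by vertex number in listed order) whose endpoints lie on opposite sides of y = 7.1, where each meets that height, and whether that is right or left of the point:
South: no edge straddles that height → 0 crossings.
North: 3–4 at x≈22.66 (left), 4–1 at x≈27.14 (right) → 1 crossing.
Mid: no edge straddles that height → 0 crossings.
Upper: 5–6 at x≈26.71 (right), 6–7 at x≈33.63 (right) → 2 crossings.
Only North has an odd count, so the point is inside North.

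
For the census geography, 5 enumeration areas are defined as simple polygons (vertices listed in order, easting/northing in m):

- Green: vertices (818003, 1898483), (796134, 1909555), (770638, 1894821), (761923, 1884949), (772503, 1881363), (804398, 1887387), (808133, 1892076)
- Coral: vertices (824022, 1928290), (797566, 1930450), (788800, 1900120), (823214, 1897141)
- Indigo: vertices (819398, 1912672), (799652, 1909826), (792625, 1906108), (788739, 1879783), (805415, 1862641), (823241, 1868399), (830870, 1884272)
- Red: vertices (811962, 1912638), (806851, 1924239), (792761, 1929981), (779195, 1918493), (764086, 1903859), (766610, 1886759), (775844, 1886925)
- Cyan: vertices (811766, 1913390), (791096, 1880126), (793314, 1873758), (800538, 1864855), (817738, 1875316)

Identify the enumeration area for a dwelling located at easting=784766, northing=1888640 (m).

Cast a ray rightward from (784766, 1888640). For each polygon, the edges (by vertex number in listed order) whose endpoints lie on opposite sides of northing = 1888640, where each meets that height, and whether that is right or left of the point:
Green: 3–4 at easting≈765181.4 (left), 6–7 at easting≈805396.1 (right) → 1 crossing.
Coral: no edge straddles that height → 0 crossings.
Indigo: 3–4 at easting≈790046.4 (right), 7–1 at easting≈829105.6 (right) → 2 crossings.
Red: 5–6 at easting≈766332.4 (left), 7–1 at easting≈778253.0 (left) → 0 crossings.
Cyan: 1–2 at easting≈796386.5 (right), 5–1 at easting≈815648.1 (right) → 2 crossings.
Only Green has an odd count, so the point is inside Green.

Green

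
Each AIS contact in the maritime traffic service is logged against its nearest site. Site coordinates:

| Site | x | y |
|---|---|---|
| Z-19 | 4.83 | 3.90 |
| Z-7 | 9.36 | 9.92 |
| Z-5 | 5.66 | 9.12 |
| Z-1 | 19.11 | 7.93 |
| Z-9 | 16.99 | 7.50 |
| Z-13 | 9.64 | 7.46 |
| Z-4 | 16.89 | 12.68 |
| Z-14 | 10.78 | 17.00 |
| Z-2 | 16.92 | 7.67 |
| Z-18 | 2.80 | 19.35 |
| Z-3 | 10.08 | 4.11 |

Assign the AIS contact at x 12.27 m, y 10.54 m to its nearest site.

Z-7

Squared distances to each site:
Z-19: 99.443; Z-7: 8.853; Z-5: 45.708; Z-1: 53.598; Z-9: 31.520; Z-13: 16.403; Z-4: 25.924; Z-14: 43.952; Z-2: 29.859; Z-18: 167.297; Z-3: 46.141.
Minimum at Z-7.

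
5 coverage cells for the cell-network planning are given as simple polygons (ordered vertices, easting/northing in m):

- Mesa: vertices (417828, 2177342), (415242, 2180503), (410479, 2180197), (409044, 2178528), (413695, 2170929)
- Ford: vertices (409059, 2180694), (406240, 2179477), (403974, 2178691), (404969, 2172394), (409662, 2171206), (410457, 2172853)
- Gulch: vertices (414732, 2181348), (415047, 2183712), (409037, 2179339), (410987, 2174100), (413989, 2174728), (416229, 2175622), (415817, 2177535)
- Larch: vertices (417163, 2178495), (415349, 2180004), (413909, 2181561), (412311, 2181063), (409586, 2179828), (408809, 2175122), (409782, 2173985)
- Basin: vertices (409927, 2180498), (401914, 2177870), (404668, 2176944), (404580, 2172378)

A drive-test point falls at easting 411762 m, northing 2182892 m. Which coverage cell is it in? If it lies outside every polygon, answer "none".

none

Cast a ray rightward from (411762, 2182892). For each polygon, the edges (by vertex number in listed order) whose endpoints lie on opposite sides of northing = 2182892, where each meets that height, and whether that is right or left of the point:
Mesa: no edge straddles that height → 0 crossings.
Ford: no edge straddles that height → 0 crossings.
Gulch: 1–2 at easting≈414937.7 (right), 2–3 at easting≈413920.0 (right) → 2 crossings.
Larch: no edge straddles that height → 0 crossings.
Basin: no edge straddles that height → 0 crossings.
All counts are even, so the point lies outside every listed polygon.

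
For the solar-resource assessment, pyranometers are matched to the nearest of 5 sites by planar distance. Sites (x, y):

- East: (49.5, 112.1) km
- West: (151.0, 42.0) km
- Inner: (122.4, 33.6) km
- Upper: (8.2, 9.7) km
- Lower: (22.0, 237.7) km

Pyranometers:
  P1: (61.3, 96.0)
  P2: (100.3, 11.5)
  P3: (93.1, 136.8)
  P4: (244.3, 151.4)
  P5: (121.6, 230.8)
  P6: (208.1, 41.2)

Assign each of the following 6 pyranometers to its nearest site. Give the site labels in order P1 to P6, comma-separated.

East, Inner, East, West, Lower, West

P1 → East (d²=398.45)
P2 → Inner (d²=976.82)
P3 → East (d²=2511.05)
P4 → West (d²=20673.25)
P5 → Lower (d²=9967.77)
P6 → West (d²=3261.05)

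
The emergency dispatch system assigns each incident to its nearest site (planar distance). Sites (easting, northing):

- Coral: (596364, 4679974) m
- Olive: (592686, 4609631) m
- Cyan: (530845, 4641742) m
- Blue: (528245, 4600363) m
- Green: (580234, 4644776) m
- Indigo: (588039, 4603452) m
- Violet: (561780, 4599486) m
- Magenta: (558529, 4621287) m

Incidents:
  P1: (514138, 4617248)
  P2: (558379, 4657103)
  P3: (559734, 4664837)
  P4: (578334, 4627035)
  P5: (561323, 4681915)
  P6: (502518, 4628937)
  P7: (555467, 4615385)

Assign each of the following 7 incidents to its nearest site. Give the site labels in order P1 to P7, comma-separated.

Blue, Green, Green, Green, Coral, Cyan, Magenta

P1 → Blue (d²=484110674.00)
P2 → Green (d²=629595954.00)
P3 → Green (d²=822693721.00)
P4 → Green (d²=318353081.00)
P5 → Coral (d²=1231639162.00)
P6 → Cyan (d²=966386954.00)
P7 → Magenta (d²=44209448.00)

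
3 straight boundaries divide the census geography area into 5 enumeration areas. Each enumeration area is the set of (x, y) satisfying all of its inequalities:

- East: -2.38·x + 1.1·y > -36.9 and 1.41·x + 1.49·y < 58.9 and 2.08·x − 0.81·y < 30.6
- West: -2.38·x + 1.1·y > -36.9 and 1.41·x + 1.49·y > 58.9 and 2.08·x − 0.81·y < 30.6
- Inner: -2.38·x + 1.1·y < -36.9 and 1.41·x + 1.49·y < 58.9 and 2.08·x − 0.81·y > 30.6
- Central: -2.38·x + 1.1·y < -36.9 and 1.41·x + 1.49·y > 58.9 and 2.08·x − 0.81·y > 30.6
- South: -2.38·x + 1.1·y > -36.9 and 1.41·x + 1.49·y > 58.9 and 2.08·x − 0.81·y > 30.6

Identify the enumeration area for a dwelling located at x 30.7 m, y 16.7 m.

Central

-2.38·30.7 + 1.1·16.7 = -54.696, which is < -36.9
1.41·30.7 + 1.49·16.7 = 68.170, which is > 58.9
2.08·30.7 − 0.81·16.7 = 50.329, which is > 30.6
This sign pattern matches Central.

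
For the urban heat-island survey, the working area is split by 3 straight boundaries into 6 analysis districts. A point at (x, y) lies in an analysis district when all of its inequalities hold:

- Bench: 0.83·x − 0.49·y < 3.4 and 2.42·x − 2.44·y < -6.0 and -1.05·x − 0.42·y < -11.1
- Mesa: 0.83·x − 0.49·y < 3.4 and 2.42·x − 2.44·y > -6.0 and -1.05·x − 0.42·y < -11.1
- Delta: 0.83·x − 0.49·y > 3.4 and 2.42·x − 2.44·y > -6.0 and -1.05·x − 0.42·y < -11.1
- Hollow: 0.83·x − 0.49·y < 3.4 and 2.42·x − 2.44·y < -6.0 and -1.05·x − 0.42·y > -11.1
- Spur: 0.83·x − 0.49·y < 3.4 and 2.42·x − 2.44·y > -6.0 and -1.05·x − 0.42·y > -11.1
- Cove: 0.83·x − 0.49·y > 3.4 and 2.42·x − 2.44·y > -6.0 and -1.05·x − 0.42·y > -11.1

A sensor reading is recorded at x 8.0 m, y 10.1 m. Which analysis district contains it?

0.83·8.0 − 0.49·10.1 = 1.691, which is < 3.4
2.42·8.0 − 2.44·10.1 = -5.284, which is > -6.0
-1.05·8.0 − 0.42·10.1 = -12.642, which is < -11.1
This sign pattern matches Mesa.

Mesa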